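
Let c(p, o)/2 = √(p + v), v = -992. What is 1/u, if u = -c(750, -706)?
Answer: I*√2/44 ≈ 0.032141*I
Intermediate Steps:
c(p, o) = 2*√(-992 + p) (c(p, o) = 2*√(p - 992) = 2*√(-992 + p))
u = -22*I*√2 (u = -2*√(-992 + 750) = -2*√(-242) = -2*11*I*√2 = -22*I*√2 ≈ -31.113*I)
1/u = 1/(-22*I*√2) = I*√2/44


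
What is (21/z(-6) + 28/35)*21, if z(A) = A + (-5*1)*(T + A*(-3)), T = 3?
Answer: 2373/185 ≈ 12.827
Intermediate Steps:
z(A) = -15 + 16*A (z(A) = A + (-5*1)*(3 + A*(-3)) = A - 5*(3 - 3*A) = A + (-15 + 15*A) = -15 + 16*A)
(21/z(-6) + 28/35)*21 = (21/(-15 + 16*(-6)) + 28/35)*21 = (21/(-15 - 96) + 28*(1/35))*21 = (21/(-111) + ⅘)*21 = (21*(-1/111) + ⅘)*21 = (-7/37 + ⅘)*21 = (113/185)*21 = 2373/185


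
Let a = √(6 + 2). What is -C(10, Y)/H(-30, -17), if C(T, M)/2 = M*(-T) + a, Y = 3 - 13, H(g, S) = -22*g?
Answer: -10/33 - √2/165 ≈ -0.31160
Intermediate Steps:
a = 2*√2 (a = √8 = 2*√2 ≈ 2.8284)
Y = -10
C(T, M) = 4*√2 - 2*M*T (C(T, M) = 2*(M*(-T) + 2*√2) = 2*(-M*T + 2*√2) = 2*(2*√2 - M*T) = 4*√2 - 2*M*T)
-C(10, Y)/H(-30, -17) = -(4*√2 - 2*(-10)*10)/((-22*(-30))) = -(4*√2 + 200)/660 = -(200 + 4*√2)/660 = -(10/33 + √2/165) = -10/33 - √2/165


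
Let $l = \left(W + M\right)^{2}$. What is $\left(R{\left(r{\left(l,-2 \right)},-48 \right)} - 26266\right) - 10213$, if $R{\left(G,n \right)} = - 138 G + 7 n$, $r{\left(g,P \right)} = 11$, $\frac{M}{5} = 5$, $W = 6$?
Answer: $-38333$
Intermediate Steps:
$M = 25$ ($M = 5 \cdot 5 = 25$)
$l = 961$ ($l = \left(6 + 25\right)^{2} = 31^{2} = 961$)
$\left(R{\left(r{\left(l,-2 \right)},-48 \right)} - 26266\right) - 10213 = \left(\left(\left(-138\right) 11 + 7 \left(-48\right)\right) - 26266\right) - 10213 = \left(\left(-1518 - 336\right) - 26266\right) - 10213 = \left(-1854 - 26266\right) - 10213 = -28120 - 10213 = -38333$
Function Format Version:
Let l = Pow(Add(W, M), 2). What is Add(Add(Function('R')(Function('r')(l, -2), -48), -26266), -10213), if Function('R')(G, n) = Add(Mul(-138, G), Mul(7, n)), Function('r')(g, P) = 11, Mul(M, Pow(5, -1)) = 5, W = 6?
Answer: -38333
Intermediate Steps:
M = 25 (M = Mul(5, 5) = 25)
l = 961 (l = Pow(Add(6, 25), 2) = Pow(31, 2) = 961)
Add(Add(Function('R')(Function('r')(l, -2), -48), -26266), -10213) = Add(Add(Add(Mul(-138, 11), Mul(7, -48)), -26266), -10213) = Add(Add(Add(-1518, -336), -26266), -10213) = Add(Add(-1854, -26266), -10213) = Add(-28120, -10213) = -38333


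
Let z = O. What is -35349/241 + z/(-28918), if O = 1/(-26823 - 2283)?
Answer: -29752804650251/202846641228 ≈ -146.68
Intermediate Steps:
O = -1/29106 (O = 1/(-29106) = -1/29106 ≈ -3.4357e-5)
z = -1/29106 ≈ -3.4357e-5
-35349/241 + z/(-28918) = -35349/241 - 1/29106/(-28918) = -35349*1/241 - 1/29106*(-1/28918) = -35349/241 + 1/841687308 = -29752804650251/202846641228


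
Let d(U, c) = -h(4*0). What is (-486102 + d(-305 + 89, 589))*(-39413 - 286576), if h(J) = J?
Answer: 158463904878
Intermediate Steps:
d(U, c) = 0 (d(U, c) = -4*0 = -1*0 = 0)
(-486102 + d(-305 + 89, 589))*(-39413 - 286576) = (-486102 + 0)*(-39413 - 286576) = -486102*(-325989) = 158463904878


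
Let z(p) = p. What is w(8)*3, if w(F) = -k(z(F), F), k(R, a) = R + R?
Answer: -48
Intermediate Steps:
k(R, a) = 2*R
w(F) = -2*F
w(8)*3 = -2*8*3 = -16*3 = -48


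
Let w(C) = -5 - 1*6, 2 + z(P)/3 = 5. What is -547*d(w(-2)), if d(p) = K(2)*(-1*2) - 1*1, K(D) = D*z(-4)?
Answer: 20239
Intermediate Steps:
z(P) = 9 (z(P) = -6 + 3*5 = -6 + 15 = 9)
w(C) = -11 (w(C) = -5 - 6 = -11)
K(D) = 9*D (K(D) = D*9 = 9*D)
d(p) = -37 (d(p) = (9*2)*(-1*2) - 1*1 = 18*(-2) - 1 = -36 - 1 = -37)
-547*d(w(-2)) = -547*(-37) = 20239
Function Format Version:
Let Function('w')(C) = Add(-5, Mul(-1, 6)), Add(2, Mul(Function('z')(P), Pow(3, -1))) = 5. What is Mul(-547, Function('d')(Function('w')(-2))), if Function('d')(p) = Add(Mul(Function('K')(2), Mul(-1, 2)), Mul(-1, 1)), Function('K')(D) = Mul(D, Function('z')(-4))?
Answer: 20239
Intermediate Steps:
Function('z')(P) = 9 (Function('z')(P) = Add(-6, Mul(3, 5)) = Add(-6, 15) = 9)
Function('w')(C) = -11 (Function('w')(C) = Add(-5, -6) = -11)
Function('K')(D) = Mul(9, D) (Function('K')(D) = Mul(D, 9) = Mul(9, D))
Function('d')(p) = -37 (Function('d')(p) = Add(Mul(Mul(9, 2), Mul(-1, 2)), Mul(-1, 1)) = Add(Mul(18, -2), -1) = Add(-36, -1) = -37)
Mul(-547, Function('d')(Function('w')(-2))) = Mul(-547, -37) = 20239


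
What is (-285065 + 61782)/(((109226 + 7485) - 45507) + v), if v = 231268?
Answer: -223283/302472 ≈ -0.73819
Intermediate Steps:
(-285065 + 61782)/(((109226 + 7485) - 45507) + v) = (-285065 + 61782)/(((109226 + 7485) - 45507) + 231268) = -223283/((116711 - 45507) + 231268) = -223283/(71204 + 231268) = -223283/302472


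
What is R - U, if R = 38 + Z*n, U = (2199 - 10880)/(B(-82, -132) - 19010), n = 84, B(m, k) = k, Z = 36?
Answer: 58604123/19142 ≈ 3061.5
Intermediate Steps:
U = 8681/19142 (U = (2199 - 10880)/(-132 - 19010) = -8681/(-19142) = -8681*(-1/19142) = 8681/19142 ≈ 0.45351)
R = 3062 (R = 38 + 36*84 = 38 + 3024 = 3062)
R - U = 3062 - 1*8681/19142 = 3062 - 8681/19142 = 58604123/19142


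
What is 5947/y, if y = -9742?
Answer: -5947/9742 ≈ -0.61045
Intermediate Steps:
5947/y = 5947/(-9742) = 5947*(-1/9742) = -5947/9742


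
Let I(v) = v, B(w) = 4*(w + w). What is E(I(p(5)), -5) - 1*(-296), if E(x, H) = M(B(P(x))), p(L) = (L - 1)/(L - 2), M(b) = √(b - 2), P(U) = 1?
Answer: 296 + √6 ≈ 298.45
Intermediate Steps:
B(w) = 8*w (B(w) = 4*(2*w) = 8*w)
M(b) = √(-2 + b)
p(L) = (-1 + L)/(-2 + L)
E(x, H) = √6 (E(x, H) = √(-2 + 8*1) = √(-2 + 8) = √6)
E(I(p(5)), -5) - 1*(-296) = √6 - 1*(-296) = √6 + 296 = 296 + √6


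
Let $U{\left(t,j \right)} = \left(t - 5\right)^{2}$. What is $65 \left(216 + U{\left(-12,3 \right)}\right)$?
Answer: $32825$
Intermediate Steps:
$U{\left(t,j \right)} = \left(-5 + t\right)^{2}$
$65 \left(216 + U{\left(-12,3 \right)}\right) = 65 \left(216 + \left(-5 - 12\right)^{2}\right) = 65 \left(216 + \left(-17\right)^{2}\right) = 65 \left(216 + 289\right) = 65 \cdot 505 = 32825$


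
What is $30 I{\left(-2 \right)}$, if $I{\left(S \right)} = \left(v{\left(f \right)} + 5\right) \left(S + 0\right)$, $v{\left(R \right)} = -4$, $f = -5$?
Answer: $-60$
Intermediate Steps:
$I{\left(S \right)} = S$ ($I{\left(S \right)} = \left(-4 + 5\right) \left(S + 0\right) = 1 S = S$)
$30 I{\left(-2 \right)} = 30 \left(-2\right) = -60$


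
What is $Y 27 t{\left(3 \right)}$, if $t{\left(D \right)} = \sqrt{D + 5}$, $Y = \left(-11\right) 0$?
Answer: $0$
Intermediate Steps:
$Y = 0$
$t{\left(D \right)} = \sqrt{5 + D}$
$Y 27 t{\left(3 \right)} = 0 \cdot 27 \sqrt{5 + 3} = 0 \sqrt{8} = 0 \cdot 2 \sqrt{2} = 0$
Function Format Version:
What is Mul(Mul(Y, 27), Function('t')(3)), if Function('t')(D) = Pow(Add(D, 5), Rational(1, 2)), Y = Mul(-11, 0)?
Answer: 0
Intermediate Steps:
Y = 0
Function('t')(D) = Pow(Add(5, D), Rational(1, 2))
Mul(Mul(Y, 27), Function('t')(3)) = Mul(Mul(0, 27), Pow(Add(5, 3), Rational(1, 2))) = Mul(0, Pow(8, Rational(1, 2))) = Mul(0, Mul(2, Pow(2, Rational(1, 2)))) = 0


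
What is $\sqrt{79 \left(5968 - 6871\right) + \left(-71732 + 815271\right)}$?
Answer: $\sqrt{672202} \approx 819.88$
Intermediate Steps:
$\sqrt{79 \left(5968 - 6871\right) + \left(-71732 + 815271\right)} = \sqrt{79 \left(5968 - 6871\right) + 743539} = \sqrt{79 \left(-903\right) + 743539} = \sqrt{-71337 + 743539} = \sqrt{672202}$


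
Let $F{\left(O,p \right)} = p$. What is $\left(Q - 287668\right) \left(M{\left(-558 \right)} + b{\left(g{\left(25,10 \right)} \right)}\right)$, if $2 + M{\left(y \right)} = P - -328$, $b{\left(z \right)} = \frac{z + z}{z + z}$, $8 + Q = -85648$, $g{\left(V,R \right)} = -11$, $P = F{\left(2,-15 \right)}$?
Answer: $-116477088$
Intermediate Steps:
$P = -15$
$Q = -85656$ ($Q = -8 - 85648 = -85656$)
$b{\left(z \right)} = 1$ ($b{\left(z \right)} = \frac{2 z}{2 z} = 2 z \frac{1}{2 z} = 1$)
$M{\left(y \right)} = 311$ ($M{\left(y \right)} = -2 - -313 = -2 + \left(-15 + 328\right) = -2 + 313 = 311$)
$\left(Q - 287668\right) \left(M{\left(-558 \right)} + b{\left(g{\left(25,10 \right)} \right)}\right) = \left(-85656 - 287668\right) \left(311 + 1\right) = \left(-373324\right) 312 = -116477088$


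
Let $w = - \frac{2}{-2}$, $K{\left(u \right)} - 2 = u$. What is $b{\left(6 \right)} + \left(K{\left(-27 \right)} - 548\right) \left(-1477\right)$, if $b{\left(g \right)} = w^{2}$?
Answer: $846322$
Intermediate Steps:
$K{\left(u \right)} = 2 + u$
$w = 1$ ($w = \left(-2\right) \left(- \frac{1}{2}\right) = 1$)
$b{\left(g \right)} = 1$ ($b{\left(g \right)} = 1^{2} = 1$)
$b{\left(6 \right)} + \left(K{\left(-27 \right)} - 548\right) \left(-1477\right) = 1 + \left(\left(2 - 27\right) - 548\right) \left(-1477\right) = 1 + \left(-25 - 548\right) \left(-1477\right) = 1 - -846321 = 1 + 846321 = 846322$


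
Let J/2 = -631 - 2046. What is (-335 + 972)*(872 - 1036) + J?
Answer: -109822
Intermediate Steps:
J = -5354 (J = 2*(-631 - 2046) = 2*(-2677) = -5354)
(-335 + 972)*(872 - 1036) + J = (-335 + 972)*(872 - 1036) - 5354 = 637*(-164) - 5354 = -104468 - 5354 = -109822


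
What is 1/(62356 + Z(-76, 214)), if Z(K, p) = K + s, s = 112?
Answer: 1/62392 ≈ 1.6028e-5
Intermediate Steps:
Z(K, p) = 112 + K (Z(K, p) = K + 112 = 112 + K)
1/(62356 + Z(-76, 214)) = 1/(62356 + (112 - 76)) = 1/(62356 + 36) = 1/62392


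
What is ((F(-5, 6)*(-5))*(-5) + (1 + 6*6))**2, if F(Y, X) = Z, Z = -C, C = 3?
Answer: 1444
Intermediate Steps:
Z = -3 (Z = -1*3 = -3)
F(Y, X) = -3
((F(-5, 6)*(-5))*(-5) + (1 + 6*6))**2 = (-3*(-5)*(-5) + (1 + 6*6))**2 = (15*(-5) + (1 + 36))**2 = (-75 + 37)**2 = (-38)**2 = 1444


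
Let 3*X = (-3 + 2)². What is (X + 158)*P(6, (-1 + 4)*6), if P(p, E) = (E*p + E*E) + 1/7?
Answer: 1436875/21 ≈ 68423.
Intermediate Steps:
X = ⅓ (X = (-3 + 2)²/3 = (⅓)*(-1)² = (⅓)*1 = ⅓ ≈ 0.33333)
P(p, E) = ⅐ + E² + E*p (P(p, E) = (E*p + E²) + ⅐ = (E² + E*p) + ⅐ = ⅐ + E² + E*p)
(X + 158)*P(6, (-1 + 4)*6) = (⅓ + 158)*(⅐ + ((-1 + 4)*6)² + ((-1 + 4)*6)*6) = 475*(⅐ + (3*6)² + (3*6)*6)/3 = 475*(⅐ + 18² + 18*6)/3 = 475*(⅐ + 324 + 108)/3 = (475/3)*(3025/7) = 1436875/21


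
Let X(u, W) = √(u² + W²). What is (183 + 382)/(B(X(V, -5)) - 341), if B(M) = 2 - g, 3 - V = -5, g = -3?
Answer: -565/336 ≈ -1.6815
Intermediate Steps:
V = 8 (V = 3 - 1*(-5) = 3 + 5 = 8)
X(u, W) = √(W² + u²)
B(M) = 5 (B(M) = 2 - 1*(-3) = 2 + 3 = 5)
(183 + 382)/(B(X(V, -5)) - 341) = (183 + 382)/(5 - 341) = 565/(-336) = 565*(-1/336) = -565/336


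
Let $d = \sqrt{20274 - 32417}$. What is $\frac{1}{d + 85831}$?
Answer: $\frac{85831}{7366972704} - \frac{i \sqrt{12143}}{7366972704} \approx 1.1651 \cdot 10^{-5} - 1.4958 \cdot 10^{-8} i$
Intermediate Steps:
$d = i \sqrt{12143}$ ($d = \sqrt{-12143} = i \sqrt{12143} \approx 110.2 i$)
$\frac{1}{d + 85831} = \frac{1}{i \sqrt{12143} + 85831} = \frac{1}{85831 + i \sqrt{12143}}$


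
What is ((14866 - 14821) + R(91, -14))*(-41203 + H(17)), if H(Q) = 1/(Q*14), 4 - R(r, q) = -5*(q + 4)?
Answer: 9806313/238 ≈ 41203.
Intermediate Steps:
R(r, q) = 24 + 5*q (R(r, q) = 4 - (-5)*(q + 4) = 4 - (-5)*(4 + q) = 4 - (-20 - 5*q) = 4 + (20 + 5*q) = 24 + 5*q)
H(Q) = 1/(14*Q)
((14866 - 14821) + R(91, -14))*(-41203 + H(17)) = ((14866 - 14821) + (24 + 5*(-14)))*(-41203 + (1/14)/17) = (45 + (24 - 70))*(-41203 + (1/14)*(1/17)) = (45 - 46)*(-41203 + 1/238) = -1*(-9806313/238) = 9806313/238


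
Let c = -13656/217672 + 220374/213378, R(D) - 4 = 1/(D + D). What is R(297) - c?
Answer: 2988859613/985890906 ≈ 3.0316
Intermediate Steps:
R(D) = 4 + 1/(2*D) (R(D) = 4 + 1/(D + D) = 4 + 1/(2*D))
c = 1610040/1659749 (c = -13656*1/217672 + 220374*(1/213378) = -1707/27209 + 63/61 = 1610040/1659749 ≈ 0.97005)
R(297) - c = (4 + (1/2)/297) - 1*1610040/1659749 = (4 + (1/2)*(1/297)) - 1610040/1659749 = (4 + 1/594) - 1610040/1659749 = 2377/594 - 1610040/1659749 = 2988859613/985890906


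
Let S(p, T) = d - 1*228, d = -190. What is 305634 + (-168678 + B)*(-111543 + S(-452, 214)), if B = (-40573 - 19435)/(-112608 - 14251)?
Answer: 2395809628318240/126859 ≈ 1.8886e+10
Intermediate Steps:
S(p, T) = -418 (S(p, T) = -190 - 1*228 = -190 - 228 = -418)
B = 60008/126859 (B = -60008/(-126859) = -60008*(-1/126859) = 60008/126859 ≈ 0.47303)
305634 + (-168678 + B)*(-111543 + S(-452, 214)) = 305634 + (-168678 + 60008/126859)*(-111543 - 418) = 305634 - 21398262394/126859*(-111961) = 305634 + 2395770855894634/126859 = 2395809628318240/126859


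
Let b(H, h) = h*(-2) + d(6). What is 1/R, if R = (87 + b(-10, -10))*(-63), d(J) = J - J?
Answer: -1/6741 ≈ -0.00014835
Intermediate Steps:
d(J) = 0
b(H, h) = -2*h (b(H, h) = h*(-2) + 0 = -2*h + 0 = -2*h)
R = -6741 (R = (87 - 2*(-10))*(-63) = (87 + 20)*(-63) = 107*(-63) = -6741)
1/R = 1/(-6741) = -1/6741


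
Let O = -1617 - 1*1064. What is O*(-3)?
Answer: 8043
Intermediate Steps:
O = -2681 (O = -1617 - 1064 = -2681)
O*(-3) = -2681*(-3) = 8043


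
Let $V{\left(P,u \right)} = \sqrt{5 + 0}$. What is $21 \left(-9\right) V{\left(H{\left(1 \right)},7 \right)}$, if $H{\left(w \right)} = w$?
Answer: $- 189 \sqrt{5} \approx -422.62$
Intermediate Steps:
$V{\left(P,u \right)} = \sqrt{5}$
$21 \left(-9\right) V{\left(H{\left(1 \right)},7 \right)} = 21 \left(-9\right) \sqrt{5} = - 189 \sqrt{5}$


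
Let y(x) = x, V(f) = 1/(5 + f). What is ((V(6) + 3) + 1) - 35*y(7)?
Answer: -2650/11 ≈ -240.91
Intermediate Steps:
((V(6) + 3) + 1) - 35*y(7) = ((1/(5 + 6) + 3) + 1) - 35*7 = ((1/11 + 3) + 1) - 245 = (34/11 + 1) - 245 = 45/11 - 245 = -2650/11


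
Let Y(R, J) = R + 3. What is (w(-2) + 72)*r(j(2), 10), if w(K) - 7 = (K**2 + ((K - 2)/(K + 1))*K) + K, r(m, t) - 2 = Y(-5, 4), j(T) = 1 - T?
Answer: 0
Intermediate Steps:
Y(R, J) = 3 + R
r(m, t) = 0 (r(m, t) = 2 + (3 - 5) = 2 - 2 = 0)
w(K) = 7 + K + K**2 + K*(-2 + K)/(1 + K) (w(K) = 7 + ((K**2 + ((K - 2)/(K + 1))*K) + K) = 7 + ((K**2 + ((-2 + K)/(1 + K))*K) + K) = 7 + ((K**2 + K*(-2 + K)/(1 + K)) + K) = 7 + (K + K**2 + K*(-2 + K)/(1 + K)) = 7 + K + K**2 + K*(-2 + K)/(1 + K))
(w(-2) + 72)*r(j(2), 10) = ((7 + (-2)**3 + 3*(-2)**2 + 6*(-2))/(1 - 2) + 72)*0 = ((7 - 8 + 3*4 - 12)/(-1) + 72)*0 = (-(7 - 8 + 12 - 12) + 72)*0 = (-1*(-1) + 72)*0 = (1 + 72)*0 = 73*0 = 0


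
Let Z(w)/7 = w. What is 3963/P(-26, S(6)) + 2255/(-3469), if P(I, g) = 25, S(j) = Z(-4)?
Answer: 13691272/86725 ≈ 157.87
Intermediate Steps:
Z(w) = 7*w
S(j) = -28 (S(j) = 7*(-4) = -28)
3963/P(-26, S(6)) + 2255/(-3469) = 3963/25 + 2255/(-3469) = 3963*(1/25) + 2255*(-1/3469) = 3963/25 - 2255/3469 = 13691272/86725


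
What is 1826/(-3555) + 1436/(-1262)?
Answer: -3704696/2243205 ≈ -1.6515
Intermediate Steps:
1826/(-3555) + 1436/(-1262) = 1826*(-1/3555) + 1436*(-1/1262) = -1826/3555 - 718/631 = -3704696/2243205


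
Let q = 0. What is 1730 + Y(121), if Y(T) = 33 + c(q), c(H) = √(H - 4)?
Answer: 1763 + 2*I ≈ 1763.0 + 2.0*I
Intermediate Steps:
c(H) = √(-4 + H)
Y(T) = 33 + 2*I (Y(T) = 33 + √(-4 + 0) = 33 + √(-4) = 33 + 2*I)
1730 + Y(121) = 1730 + (33 + 2*I) = 1763 + 2*I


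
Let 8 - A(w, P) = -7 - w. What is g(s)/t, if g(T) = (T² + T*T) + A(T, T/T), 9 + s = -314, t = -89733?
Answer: -69450/29911 ≈ -2.3219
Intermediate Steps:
A(w, P) = 15 + w (A(w, P) = 8 - (-7 - w) = 8 + (7 + w) = 15 + w)
s = -323 (s = -9 - 314 = -323)
g(T) = 15 + T + 2*T² (g(T) = (T² + T*T) + (15 + T) = (T² + T²) + (15 + T) = 2*T² + (15 + T) = 15 + T + 2*T²)
g(s)/t = (15 - 323 + 2*(-323)²)/(-89733) = (15 - 323 + 2*104329)*(-1/89733) = (15 - 323 + 208658)*(-1/89733) = 208350*(-1/89733) = -69450/29911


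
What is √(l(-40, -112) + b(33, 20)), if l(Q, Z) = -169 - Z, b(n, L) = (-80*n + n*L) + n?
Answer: 2*I*√501 ≈ 44.766*I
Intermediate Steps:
b(n, L) = -79*n + L*n (b(n, L) = (-80*n + L*n) + n = -79*n + L*n)
√(l(-40, -112) + b(33, 20)) = √((-169 - 1*(-112)) + 33*(-79 + 20)) = √((-169 + 112) + 33*(-59)) = √(-57 - 1947) = √(-2004) = 2*I*√501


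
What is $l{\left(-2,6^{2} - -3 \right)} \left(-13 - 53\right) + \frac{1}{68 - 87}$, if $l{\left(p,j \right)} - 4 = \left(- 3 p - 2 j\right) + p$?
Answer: $\frac{87779}{19} \approx 4619.9$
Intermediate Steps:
$l{\left(p,j \right)} = 4 - 2 j - 2 p$ ($l{\left(p,j \right)} = 4 + \left(\left(- 3 p - 2 j\right) + p\right) = 4 - \left(2 j + 2 p\right) = 4 - 2 j - 2 p$)
$l{\left(-2,6^{2} - -3 \right)} \left(-13 - 53\right) + \frac{1}{68 - 87} = \left(4 - 2 \left(6^{2} - -3\right) - -4\right) \left(-13 - 53\right) + \frac{1}{68 - 87} = \left(4 - 2 \left(36 + 3\right) + 4\right) \left(-13 - 53\right) + \frac{1}{-19} = \left(4 - 78 + 4\right) \left(-66\right) - \frac{1}{19} = \left(-70\right) \left(-66\right) - \frac{1}{19} = 4620 - \frac{1}{19} = \frac{87779}{19}$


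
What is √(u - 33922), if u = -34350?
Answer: 4*I*√4267 ≈ 261.29*I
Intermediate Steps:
√(u - 33922) = √(-34350 - 33922) = √(-68272) = 4*I*√4267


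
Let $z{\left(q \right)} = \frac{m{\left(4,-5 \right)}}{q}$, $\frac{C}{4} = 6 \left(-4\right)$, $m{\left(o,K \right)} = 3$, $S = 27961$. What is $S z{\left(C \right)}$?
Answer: $- \frac{27961}{32} \approx -873.78$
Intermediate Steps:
$C = -96$ ($C = 4 \cdot 6 \left(-4\right) = 4 \left(-24\right) = -96$)
$z{\left(q \right)} = \frac{3}{q}$
$S z{\left(C \right)} = 27961 \frac{3}{-96} = 27961 \cdot 3 \left(- \frac{1}{96}\right) = 27961 \left(- \frac{1}{32}\right) = - \frac{27961}{32}$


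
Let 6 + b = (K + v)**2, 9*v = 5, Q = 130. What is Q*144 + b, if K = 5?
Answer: 1518334/81 ≈ 18745.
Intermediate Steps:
v = 5/9 (v = (1/9)*5 = 5/9 ≈ 0.55556)
b = 2014/81 (b = -6 + (5 + 5/9)**2 = -6 + (50/9)**2 = -6 + 2500/81 = 2014/81 ≈ 24.864)
Q*144 + b = 130*144 + 2014/81 = 18720 + 2014/81 = 1518334/81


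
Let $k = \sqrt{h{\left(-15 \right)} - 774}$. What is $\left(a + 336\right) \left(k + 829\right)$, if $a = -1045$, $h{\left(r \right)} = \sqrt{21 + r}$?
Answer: $-587761 - 709 i \sqrt{774 - \sqrt{6}} \approx -5.8776 \cdot 10^{5} - 19694.0 i$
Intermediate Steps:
$k = \sqrt{-774 + \sqrt{6}}$ ($k = \sqrt{\sqrt{21 - 15} - 774} = \sqrt{\sqrt{6} - 774} = \sqrt{-774 + \sqrt{6}} \approx 27.777 i$)
$\left(a + 336\right) \left(k + 829\right) = \left(-1045 + 336\right) \left(\sqrt{-774 + \sqrt{6}} + 829\right) = - 709 \left(829 + \sqrt{-774 + \sqrt{6}}\right) = -587761 - 709 \sqrt{-774 + \sqrt{6}}$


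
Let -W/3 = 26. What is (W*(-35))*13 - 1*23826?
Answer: 11664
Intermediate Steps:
W = -78 (W = -3*26 = -78)
(W*(-35))*13 - 1*23826 = -78*(-35)*13 - 1*23826 = 2730*13 - 23826 = 35490 - 23826 = 11664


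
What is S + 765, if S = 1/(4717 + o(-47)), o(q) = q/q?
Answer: 3609271/4718 ≈ 765.00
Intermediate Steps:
o(q) = 1
S = 1/4718 (S = 1/(4717 + 1) = 1/4718 ≈ 0.00021195)
S + 765 = 1/4718 + 765 = 3609271/4718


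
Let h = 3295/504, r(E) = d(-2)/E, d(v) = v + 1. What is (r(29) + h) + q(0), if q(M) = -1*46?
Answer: -577285/14616 ≈ -39.497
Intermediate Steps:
d(v) = 1 + v
q(M) = -46
r(E) = -1/E (r(E) = (1 - 2)/E = -1/E)
h = 3295/504 (h = 3295*(1/504) = 3295/504 ≈ 6.5377)
(r(29) + h) + q(0) = (-1/29 + 3295/504) - 46 = 95051/14616 - 46 = -577285/14616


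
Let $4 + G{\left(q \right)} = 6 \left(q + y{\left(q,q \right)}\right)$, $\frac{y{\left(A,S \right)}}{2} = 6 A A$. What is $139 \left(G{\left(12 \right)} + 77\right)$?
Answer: $1461307$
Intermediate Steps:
$y{\left(A,S \right)} = 12 A^{2}$ ($y{\left(A,S \right)} = 2 \cdot 6 A A = 2 \cdot 6 A^{2} = 12 A^{2}$)
$G{\left(q \right)} = -4 + 6 q + 72 q^{2}$ ($G{\left(q \right)} = -4 + 6 \left(q + 12 q^{2}\right) = -4 + \left(6 q + 72 q^{2}\right) = -4 + 6 q + 72 q^{2}$)
$139 \left(G{\left(12 \right)} + 77\right) = 139 \left(\left(-4 + 6 \cdot 12 + 72 \cdot 12^{2}\right) + 77\right) = 139 \left(\left(-4 + 72 + 72 \cdot 144\right) + 77\right) = 139 \left(\left(-4 + 72 + 10368\right) + 77\right) = 139 \left(10436 + 77\right) = 139 \cdot 10513 = 1461307$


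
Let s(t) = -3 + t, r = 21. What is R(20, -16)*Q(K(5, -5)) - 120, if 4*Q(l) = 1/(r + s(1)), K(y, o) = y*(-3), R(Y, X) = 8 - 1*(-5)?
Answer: -9107/76 ≈ -119.83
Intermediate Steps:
R(Y, X) = 13 (R(Y, X) = 8 + 5 = 13)
K(y, o) = -3*y
Q(l) = 1/76 (Q(l) = 1/(4*(21 + (-3 + 1))) = 1/(4*(21 - 2)) = (1/4)/19 = (1/4)*(1/19) = 1/76)
R(20, -16)*Q(K(5, -5)) - 120 = 13*(1/76) - 120 = 13/76 - 120 = -9107/76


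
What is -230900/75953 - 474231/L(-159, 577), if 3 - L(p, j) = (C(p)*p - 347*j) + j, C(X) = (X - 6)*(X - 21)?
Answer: -1172496367643/373836488585 ≈ -3.1364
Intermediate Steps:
C(X) = (-21 + X)*(-6 + X) (C(X) = (-6 + X)*(-21 + X) = (-21 + X)*(-6 + X))
L(p, j) = 3 + 346*j - p*(126 + p**2 - 27*p) (L(p, j) = 3 - (((126 + p**2 - 27*p)*p - 347*j) + j) = 3 - ((p*(126 + p**2 - 27*p) - 347*j) + j) = 3 - ((-347*j + p*(126 + p**2 - 27*p)) + j) = 3 - (-346*j + p*(126 + p**2 - 27*p)) = 3 + (346*j - p*(126 + p**2 - 27*p)) = 3 + 346*j - p*(126 + p**2 - 27*p))
-230900/75953 - 474231/L(-159, 577) = -230900/75953 - 474231/(3 + 346*577 - 1*(-159)*(126 + (-159)**2 - 27*(-159))) = -230900*1/75953 - 474231/(3 + 199642 - 1*(-159)*(126 + 25281 + 4293)) = -230900/75953 - 474231/(3 + 199642 - 1*(-159)*29700) = -230900/75953 - 474231/(3 + 199642 + 4722300) = -230900/75953 - 474231/4921945 = -1172496367643/373836488585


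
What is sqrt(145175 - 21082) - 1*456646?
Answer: -456646 + sqrt(124093) ≈ -4.5629e+5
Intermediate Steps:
sqrt(145175 - 21082) - 1*456646 = sqrt(124093) - 456646 = -456646 + sqrt(124093)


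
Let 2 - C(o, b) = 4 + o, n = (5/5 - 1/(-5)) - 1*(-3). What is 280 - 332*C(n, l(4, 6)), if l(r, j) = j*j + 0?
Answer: 11692/5 ≈ 2338.4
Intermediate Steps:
l(r, j) = j² (l(r, j) = j² + 0 = j²)
n = 21/5 (n = (5*(⅕) - 1*(-⅕)) + 3 = (1 + ⅕) + 3 = 6/5 + 3 = 21/5 ≈ 4.2000)
C(o, b) = -2 - o (C(o, b) = 2 - (4 + o) = 2 + (-4 - o) = -2 - o)
280 - 332*C(n, l(4, 6)) = 280 - 332*(-2 - 1*21/5) = 280 - 332*(-2 - 21/5) = 280 - 332*(-31/5) = 280 + 10292/5 = 11692/5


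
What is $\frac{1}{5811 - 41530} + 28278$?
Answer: $\frac{1010061881}{35719} \approx 28278.0$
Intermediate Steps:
$\frac{1}{5811 - 41530} + 28278 = \frac{1}{-35719} + 28278 = - \frac{1}{35719} + 28278 = \frac{1010061881}{35719}$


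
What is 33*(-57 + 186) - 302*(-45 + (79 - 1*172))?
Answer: 45933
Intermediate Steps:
33*(-57 + 186) - 302*(-45 + (79 - 1*172)) = 33*129 - 302*(-45 + (79 - 172)) = 4257 - 302*(-45 - 93) = 4257 - 302*(-138) = 4257 - 1*(-41676) = 4257 + 41676 = 45933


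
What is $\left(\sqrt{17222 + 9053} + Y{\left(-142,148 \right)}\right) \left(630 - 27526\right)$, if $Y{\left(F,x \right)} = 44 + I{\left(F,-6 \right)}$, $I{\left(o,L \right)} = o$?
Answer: $2635808 - 134480 \sqrt{1051} \approx -1.7239 \cdot 10^{6}$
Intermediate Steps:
$Y{\left(F,x \right)} = 44 + F$
$\left(\sqrt{17222 + 9053} + Y{\left(-142,148 \right)}\right) \left(630 - 27526\right) = \left(\sqrt{17222 + 9053} + \left(44 - 142\right)\right) \left(630 - 27526\right) = \left(\sqrt{26275} - 98\right) \left(-26896\right) = \left(5 \sqrt{1051} - 98\right) \left(-26896\right) = \left(-98 + 5 \sqrt{1051}\right) \left(-26896\right) = 2635808 - 134480 \sqrt{1051}$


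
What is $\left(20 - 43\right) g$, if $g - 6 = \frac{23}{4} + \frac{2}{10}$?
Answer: $- \frac{5497}{20} \approx -274.85$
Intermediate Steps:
$g = \frac{239}{20}$ ($g = 6 + \left(\frac{23}{4} + \frac{2}{10}\right) = 6 + \left(23 \cdot \frac{1}{4} + 2 \cdot \frac{1}{10}\right) = 6 + \left(\frac{23}{4} + \frac{1}{5}\right) = 6 + \frac{119}{20} = \frac{239}{20} \approx 11.95$)
$\left(20 - 43\right) g = \left(20 - 43\right) \frac{239}{20} = \left(-23\right) \frac{239}{20} = - \frac{5497}{20}$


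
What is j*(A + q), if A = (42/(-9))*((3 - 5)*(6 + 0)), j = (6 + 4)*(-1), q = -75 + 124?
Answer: -1050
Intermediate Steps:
q = 49
j = -10 (j = 10*(-1) = -10)
A = 56 (A = (42*(-1/9))*(-2*6) = -14/3*(-12) = 56)
j*(A + q) = -10*(56 + 49) = -10*105 = -1050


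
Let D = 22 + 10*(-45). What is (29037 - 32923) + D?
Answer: -4314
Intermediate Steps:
D = -428 (D = 22 - 450 = -428)
(29037 - 32923) + D = (29037 - 32923) - 428 = -3886 - 428 = -4314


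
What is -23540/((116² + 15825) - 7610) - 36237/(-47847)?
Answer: -113675451/345630779 ≈ -0.32889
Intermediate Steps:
-23540/((116² + 15825) - 7610) - 36237/(-47847) = -23540/((13456 + 15825) - 7610) - 36237*(-1/47847) = -23540/(29281 - 7610) + 12079/15949 = -23540/21671 + 12079/15949 = -113675451/345630779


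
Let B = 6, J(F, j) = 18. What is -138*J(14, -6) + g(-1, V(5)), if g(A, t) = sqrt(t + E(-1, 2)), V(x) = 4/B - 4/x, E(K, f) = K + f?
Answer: -2484 + sqrt(195)/15 ≈ -2483.1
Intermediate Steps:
V(x) = 2/3 - 4/x (V(x) = 4/6 - 4/x = 4*(1/6) - 4/x = 2/3 - 4/x)
g(A, t) = sqrt(1 + t) (g(A, t) = sqrt(t + (-1 + 2)) = sqrt(t + 1) = sqrt(1 + t))
-138*J(14, -6) + g(-1, V(5)) = -138*18 + sqrt(1 + (2/3 - 4/5)) = -2484 + sqrt(1 + (2/3 - 4*1/5)) = -2484 + sqrt(1 + (2/3 - 4/5)) = -2484 + sqrt(1 - 2/15) = -2484 + sqrt(13/15) = -2484 + sqrt(195)/15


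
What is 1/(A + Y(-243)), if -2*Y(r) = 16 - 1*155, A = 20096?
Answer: 2/40331 ≈ 4.9590e-5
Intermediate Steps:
Y(r) = 139/2 (Y(r) = -(16 - 1*155)/2 = -(16 - 155)/2 = -1/2*(-139) = 139/2)
1/(A + Y(-243)) = 1/(20096 + 139/2) = 1/(40331/2) = 2/40331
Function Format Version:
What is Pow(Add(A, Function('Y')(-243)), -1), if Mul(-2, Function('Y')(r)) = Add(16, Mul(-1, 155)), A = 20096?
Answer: Rational(2, 40331) ≈ 4.9590e-5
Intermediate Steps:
Function('Y')(r) = Rational(139, 2) (Function('Y')(r) = Mul(Rational(-1, 2), Add(16, Mul(-1, 155))) = Mul(Rational(-1, 2), Add(16, -155)) = Mul(Rational(-1, 2), -139) = Rational(139, 2))
Pow(Add(A, Function('Y')(-243)), -1) = Pow(Add(20096, Rational(139, 2)), -1) = Pow(Rational(40331, 2), -1) = Rational(2, 40331)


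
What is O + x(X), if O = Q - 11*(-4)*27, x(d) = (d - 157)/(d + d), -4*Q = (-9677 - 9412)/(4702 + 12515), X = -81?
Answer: 737419045/619812 ≈ 1189.7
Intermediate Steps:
Q = 2121/7652 (Q = -(-9677 - 9412)/(4*(4702 + 12515)) = -(-19089)/(4*17217) = -¼*(-2121/1913) = 2121/7652 ≈ 0.27718)
x(d) = (-157 + d)/(2*d) (x(d) = (-157 + d)/((2*d)) = (-157 + d)*(1/(2*d)) = (-157 + d)/(2*d))
O = 9092697/7652 (O = 2121/7652 - 11*(-4)*27 = 2121/7652 + 44*27 = 2121/7652 + 1188 = 9092697/7652 ≈ 1188.3)
O + x(X) = 9092697/7652 + (½)*(-157 - 81)/(-81) = 9092697/7652 + (½)*(-1/81)*(-238) = 9092697/7652 + 119/81 = 737419045/619812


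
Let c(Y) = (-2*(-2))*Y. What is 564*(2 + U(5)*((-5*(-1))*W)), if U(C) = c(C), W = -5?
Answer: -280872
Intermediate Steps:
c(Y) = 4*Y
U(C) = 4*C
564*(2 + U(5)*((-5*(-1))*W)) = 564*(2 + (4*5)*(-5*(-1)*(-5))) = 564*(2 + 20*(5*(-5))) = 564*(2 + 20*(-25)) = 564*(2 - 500) = 564*(-498) = -280872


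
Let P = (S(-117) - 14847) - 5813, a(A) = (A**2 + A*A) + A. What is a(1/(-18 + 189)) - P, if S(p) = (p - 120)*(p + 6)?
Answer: -165123754/29241 ≈ -5647.0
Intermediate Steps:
S(p) = (-120 + p)*(6 + p)
a(A) = A + 2*A**2 (a(A) = (A**2 + A**2) + A = 2*A**2 + A = A + 2*A**2)
P = 5647 (P = ((-720 + (-117)**2 - 114*(-117)) - 14847) - 5813 = ((-720 + 13689 + 13338) - 14847) - 5813 = (26307 - 14847) - 5813 = 11460 - 5813 = 5647)
a(1/(-18 + 189)) - P = (1 + 2/(-18 + 189))/(-18 + 189) - 1*5647 = (1 + 2/171)/171 - 5647 = (1/171)*(173/171) - 5647 = 173/29241 - 5647 = -165123754/29241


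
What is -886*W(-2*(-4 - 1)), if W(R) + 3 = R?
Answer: -6202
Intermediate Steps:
W(R) = -3 + R
-886*W(-2*(-4 - 1)) = -886*(-3 - 2*(-4 - 1)) = -886*(-3 - 2*(-5)) = -886*(-3 + 10) = -886*7 = -6202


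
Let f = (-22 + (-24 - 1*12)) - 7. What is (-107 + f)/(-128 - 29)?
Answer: 172/157 ≈ 1.0955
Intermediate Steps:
f = -65 (f = (-22 + (-24 - 12)) - 7 = (-22 - 36) - 7 = -58 - 7 = -65)
(-107 + f)/(-128 - 29) = (-107 - 65)/(-128 - 29) = -172/(-157) = -1/157*(-172) = 172/157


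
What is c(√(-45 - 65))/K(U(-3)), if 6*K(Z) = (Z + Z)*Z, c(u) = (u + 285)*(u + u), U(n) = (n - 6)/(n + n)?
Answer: -880/3 + 760*I*√110 ≈ -293.33 + 7970.9*I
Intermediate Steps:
U(n) = (-6 + n)/(2*n) (U(n) = (-6 + n)/((2*n)) = (-6 + n)*(1/(2*n)) = (-6 + n)/(2*n))
c(u) = 2*u*(285 + u) (c(u) = (285 + u)*(2*u) = 2*u*(285 + u))
K(Z) = Z²/3 (K(Z) = ((Z + Z)*Z)/6 = ((2*Z)*Z)/6 = (2*Z²)/6 = Z²/3)
c(√(-45 - 65))/K(U(-3)) = (2*√(-45 - 65)*(285 + √(-45 - 65)))/((((½)*(-6 - 3)/(-3))²/3)) = (2*√(-110)*(285 + √(-110)))/((((½)*(-⅓)*(-9))²/3)) = (2*(I*√110)*(285 + I*√110))/(((3/2)²/3)) = (2*I*√110*(285 + I*√110))/(((⅓)*(9/4))) = (2*I*√110*(285 + I*√110))/(¾) = (2*I*√110*(285 + I*√110))*(4/3) = 8*I*√110*(285 + I*√110)/3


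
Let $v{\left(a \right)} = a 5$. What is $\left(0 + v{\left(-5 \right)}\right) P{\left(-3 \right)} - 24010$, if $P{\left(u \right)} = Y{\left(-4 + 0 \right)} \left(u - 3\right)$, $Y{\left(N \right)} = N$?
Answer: $-24610$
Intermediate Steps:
$v{\left(a \right)} = 5 a$
$P{\left(u \right)} = 12 - 4 u$ ($P{\left(u \right)} = \left(-4 + 0\right) \left(u - 3\right) = - 4 \left(-3 + u\right) = 12 - 4 u$)
$\left(0 + v{\left(-5 \right)}\right) P{\left(-3 \right)} - 24010 = \left(0 + 5 \left(-5\right)\right) \left(12 - -12\right) - 24010 = \left(0 - 25\right) \left(12 + 12\right) - 24010 = \left(-25\right) 24 - 24010 = -600 - 24010 = -24610$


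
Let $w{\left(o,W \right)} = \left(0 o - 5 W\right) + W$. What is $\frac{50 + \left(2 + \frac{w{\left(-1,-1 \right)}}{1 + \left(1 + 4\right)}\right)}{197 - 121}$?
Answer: $\frac{79}{114} \approx 0.69298$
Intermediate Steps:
$w{\left(o,W \right)} = - 4 W$ ($w{\left(o,W \right)} = \left(0 - 5 W\right) + W = - 5 W + W = - 4 W$)
$\frac{50 + \left(2 + \frac{w{\left(-1,-1 \right)}}{1 + \left(1 + 4\right)}\right)}{197 - 121} = \frac{50 + \left(2 + \frac{\left(-4\right) \left(-1\right)}{1 + \left(1 + 4\right)}\right)}{197 - 121} = \frac{50 + \left(2 + \frac{1}{1 + 5} \cdot 4\right)}{76} = \left(50 + \left(2 + \frac{1}{6} \cdot 4\right)\right) \frac{1}{76} = \left(50 + \left(2 + \frac{2}{3}\right)\right) \frac{1}{76} = \left(50 + \frac{8}{3}\right) \frac{1}{76} = \frac{158}{3} \cdot \frac{1}{76} = \frac{79}{114}$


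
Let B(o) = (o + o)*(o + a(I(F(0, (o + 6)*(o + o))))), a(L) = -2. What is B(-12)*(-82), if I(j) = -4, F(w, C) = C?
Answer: -27552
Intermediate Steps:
B(o) = 2*o*(-2 + o) (B(o) = (o + o)*(o - 2) = (2*o)*(-2 + o) = 2*o*(-2 + o))
B(-12)*(-82) = (2*(-12)*(-2 - 12))*(-82) = (2*(-12)*(-14))*(-82) = 336*(-82) = -27552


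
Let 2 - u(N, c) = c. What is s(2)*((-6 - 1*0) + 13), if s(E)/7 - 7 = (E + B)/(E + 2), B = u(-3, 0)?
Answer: 392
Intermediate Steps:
u(N, c) = 2 - c
B = 2 (B = 2 - 1*0 = 2 + 0 = 2)
s(E) = 56 (s(E) = 49 + 7*((E + 2)/(E + 2)) = 49 + 7*((2 + E)/(2 + E)) = 49 + 7*1 = 49 + 7 = 56)
s(2)*((-6 - 1*0) + 13) = 56*((-6 - 1*0) + 13) = 56*((-6 + 0) + 13) = 56*(-6 + 13) = 56*7 = 392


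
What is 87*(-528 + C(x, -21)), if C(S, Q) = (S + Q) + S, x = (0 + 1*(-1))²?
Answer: -47589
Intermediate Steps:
x = 1 (x = (0 - 1)² = (-1)² = 1)
C(S, Q) = Q + 2*S (C(S, Q) = (Q + S) + S = Q + 2*S)
87*(-528 + C(x, -21)) = 87*(-528 + (-21 + 2*1)) = 87*(-528 + (-21 + 2)) = 87*(-528 - 19) = 87*(-547) = -47589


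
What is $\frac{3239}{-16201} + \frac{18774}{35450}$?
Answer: $\frac{94667512}{287162725} \approx 0.32967$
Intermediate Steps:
$\frac{3239}{-16201} + \frac{18774}{35450} = 3239 \left(- \frac{1}{16201}\right) + 18774 \cdot \frac{1}{35450} = - \frac{3239}{16201} + \frac{9387}{17725} = \frac{94667512}{287162725}$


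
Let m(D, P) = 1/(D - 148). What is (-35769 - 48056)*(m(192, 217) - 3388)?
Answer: 12495876575/44 ≈ 2.8400e+8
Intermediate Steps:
m(D, P) = 1/(-148 + D)
(-35769 - 48056)*(m(192, 217) - 3388) = (-35769 - 48056)*(1/(-148 + 192) - 3388) = -83825*(1/44 - 3388) = -83825*(-149071/44) = 12495876575/44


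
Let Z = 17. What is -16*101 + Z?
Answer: -1599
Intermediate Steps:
-16*101 + Z = -16*101 + 17 = -1616 + 17 = -1599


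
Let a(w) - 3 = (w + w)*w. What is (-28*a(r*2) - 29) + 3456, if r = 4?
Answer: -241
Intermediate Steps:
a(w) = 3 + 2*w² (a(w) = 3 + (w + w)*w = 3 + (2*w)*w = 3 + 2*w²)
(-28*a(r*2) - 29) + 3456 = (-28*(3 + 2*(4*2)²) - 29) + 3456 = (-28*(3 + 2*8²) - 29) + 3456 = (-28*(3 + 2*64) - 29) + 3456 = (-28*(3 + 128) - 29) + 3456 = (-28*131 - 29) + 3456 = (-3668 - 29) + 3456 = -3697 + 3456 = -241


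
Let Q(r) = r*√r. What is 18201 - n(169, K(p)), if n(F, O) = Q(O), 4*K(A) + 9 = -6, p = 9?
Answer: 18201 + 15*I*√15/8 ≈ 18201.0 + 7.2618*I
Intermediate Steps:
K(A) = -15/4 (K(A) = -9/4 + (¼)*(-6) = -9/4 - 3/2 = -15/4)
Q(r) = r^(3/2)
n(F, O) = O^(3/2)
18201 - n(169, K(p)) = 18201 - (-15/4)^(3/2) = 18201 - (-15)*I*√15/8 = 18201 + 15*I*√15/8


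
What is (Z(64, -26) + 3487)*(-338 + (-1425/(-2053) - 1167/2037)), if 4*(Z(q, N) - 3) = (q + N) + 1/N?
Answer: -21427318117957/18121831 ≈ -1.1824e+6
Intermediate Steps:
Z(q, N) = 3 + N/4 + q/4 + 1/(4*N) (Z(q, N) = 3 + ((q + N) + 1/N)/4 = 3 + ((N + q) + 1/N)/4 = 3 + (N + q + 1/N)/4 = 3 + (N/4 + q/4 + 1/(4*N)) = 3 + N/4 + q/4 + 1/(4*N))
(Z(64, -26) + 3487)*(-338 + (-1425/(-2053) - 1167/2037)) = ((¼)*(1 - 26*(12 - 26 + 64))/(-26) + 3487)*(-338 + (-1425/(-2053) - 1167/2037)) = ((¼)*(-1/26)*(1 - 26*50) + 3487)*(-338 + (-1425*(-1/2053) - 1167*1/2037)) = ((¼)*(-1/26)*(1 - 1300) + 3487)*(-338 + (1425/2053 - 389/679)) = ((¼)*(-1/26)*(-1299) + 3487)*(-338 + 168958/1393987) = (1299/104 + 3487)*(-470998648/1393987) = (363947/104)*(-470998648/1393987) = -21427318117957/18121831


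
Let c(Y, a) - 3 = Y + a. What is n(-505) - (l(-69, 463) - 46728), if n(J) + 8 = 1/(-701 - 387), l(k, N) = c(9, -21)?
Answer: 50841151/1088 ≈ 46729.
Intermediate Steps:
c(Y, a) = 3 + Y + a (c(Y, a) = 3 + (Y + a) = 3 + Y + a)
l(k, N) = -9 (l(k, N) = 3 + 9 - 21 = -9)
n(J) = -8705/1088 (n(J) = -8 + 1/(-701 - 387) = -8 + 1/(-1088) = -8 - 1/1088 = -8705/1088)
n(-505) - (l(-69, 463) - 46728) = -8705/1088 - (-9 - 46728) = -8705/1088 - 1*(-46737) = -8705/1088 + 46737 = 50841151/1088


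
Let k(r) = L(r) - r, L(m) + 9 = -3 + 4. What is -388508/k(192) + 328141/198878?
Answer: 4833207639/2485975 ≈ 1944.2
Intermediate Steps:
L(m) = -8 (L(m) = -9 + (-3 + 4) = -9 + 1 = -8)
k(r) = -8 - r
-388508/k(192) + 328141/198878 = -388508/(-8 - 1*192) + 328141/198878 = -388508/(-8 - 192) + 328141*(1/198878) = -388508/(-200) + 328141/198878 = -388508*(-1/200) + 328141/198878 = 97127/50 + 328141/198878 = 4833207639/2485975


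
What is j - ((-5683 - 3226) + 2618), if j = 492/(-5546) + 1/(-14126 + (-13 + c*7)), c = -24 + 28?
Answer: 246162116594/39129803 ≈ 6290.9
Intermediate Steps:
c = 4
j = -3474079/39129803 (j = 492/(-5546) + 1/(-14126 + (-13 + 4*7)) = 492*(-1/5546) + 1/(-14126 + (-13 + 28)) = -246/2773 + 1/(-14126 + 15) = -246/2773 + 1/(-14111) = -246/2773 - 1/14111 = -3474079/39129803 ≈ -0.088784)
j - ((-5683 - 3226) + 2618) = -3474079/39129803 - ((-5683 - 3226) + 2618) = -3474079/39129803 - (-8909 + 2618) = -3474079/39129803 - 1*(-6291) = -3474079/39129803 + 6291 = 246162116594/39129803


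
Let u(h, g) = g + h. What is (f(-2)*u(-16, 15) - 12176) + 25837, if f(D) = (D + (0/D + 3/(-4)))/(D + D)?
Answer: 218565/16 ≈ 13660.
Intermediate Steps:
f(D) = (-¾ + D)/(2*D) (f(D) = (D + (0 + 3*(-¼)))/((2*D)) = (D + (0 - ¾))*(1/(2*D)) = (D - ¾)*(1/(2*D)) = (-¾ + D)*(1/(2*D)) = (-¾ + D)/(2*D))
(f(-2)*u(-16, 15) - 12176) + 25837 = (((⅛)*(-3 + 4*(-2))/(-2))*(15 - 16) - 12176) + 25837 = (((⅛)*(-½)*(-3 - 8))*(-1) - 12176) + 25837 = (((⅛)*(-½)*(-11))*(-1) - 12176) + 25837 = ((11/16)*(-1) - 12176) + 25837 = (-11/16 - 12176) + 25837 = -194827/16 + 25837 = 218565/16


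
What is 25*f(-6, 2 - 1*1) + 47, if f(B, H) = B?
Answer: -103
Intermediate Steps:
25*f(-6, 2 - 1*1) + 47 = 25*(-6) + 47 = -150 + 47 = -103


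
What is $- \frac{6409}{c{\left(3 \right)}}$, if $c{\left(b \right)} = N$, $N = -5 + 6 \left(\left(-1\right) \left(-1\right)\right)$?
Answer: $-6409$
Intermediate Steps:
$N = 1$ ($N = -5 + 6 \cdot 1 = -5 + 6 = 1$)
$c{\left(b \right)} = 1$
$- \frac{6409}{c{\left(3 \right)}} = - \frac{6409}{1} = \left(-6409\right) 1 = -6409$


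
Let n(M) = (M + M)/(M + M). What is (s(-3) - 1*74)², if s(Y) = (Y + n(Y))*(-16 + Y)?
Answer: 1296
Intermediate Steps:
n(M) = 1 (n(M) = (2*M)/((2*M)) = (2*M)*(1/(2*M)) = 1)
s(Y) = (1 + Y)*(-16 + Y) (s(Y) = (Y + 1)*(-16 + Y) = (1 + Y)*(-16 + Y))
(s(-3) - 1*74)² = ((-16 + (-3)² - 15*(-3)) - 1*74)² = ((-16 + 9 + 45) - 74)² = (38 - 74)² = (-36)² = 1296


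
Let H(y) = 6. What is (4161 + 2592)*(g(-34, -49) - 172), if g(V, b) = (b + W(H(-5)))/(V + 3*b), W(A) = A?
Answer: -209944017/181 ≈ -1.1599e+6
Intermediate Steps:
g(V, b) = (6 + b)/(V + 3*b) (g(V, b) = (b + 6)/(V + 3*b) = (6 + b)/(V + 3*b))
(4161 + 2592)*(g(-34, -49) - 172) = (4161 + 2592)*((6 - 49)/(-34 + 3*(-49)) - 172) = 6753*(-43/(-34 - 147) - 172) = 6753*(-43/(-181) - 172) = 6753*(-1/181*(-43) - 172) = 6753*(43/181 - 172) = 6753*(-31089/181) = -209944017/181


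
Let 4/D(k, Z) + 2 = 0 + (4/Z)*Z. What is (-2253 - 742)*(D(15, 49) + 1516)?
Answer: -4546410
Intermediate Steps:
D(k, Z) = 2 (D(k, Z) = 4/(-2 + (0 + (4/Z)*Z)) = 4/(-2 + (0 + 4)) = 4/(-2 + 4) = 4/2 = 4*(½) = 2)
(-2253 - 742)*(D(15, 49) + 1516) = (-2253 - 742)*(2 + 1516) = -2995*1518 = -4546410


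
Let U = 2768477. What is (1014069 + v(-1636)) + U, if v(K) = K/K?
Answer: 3782547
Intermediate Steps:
v(K) = 1
(1014069 + v(-1636)) + U = (1014069 + 1) + 2768477 = 1014070 + 2768477 = 3782547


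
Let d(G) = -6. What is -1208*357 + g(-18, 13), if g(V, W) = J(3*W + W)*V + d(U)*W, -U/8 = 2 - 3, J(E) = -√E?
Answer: -431334 + 36*√13 ≈ -4.3120e+5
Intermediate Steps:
U = 8 (U = -8*(2 - 3) = -8*(-1) = 8)
g(V, W) = -6*W - 2*V*√W (g(V, W) = (-√(3*W + W))*V - 6*W = (-√(4*W))*V - 6*W = (-2*√W)*V - 6*W = -2*V*√W - 6*W = -6*W - 2*V*√W)
-1208*357 + g(-18, 13) = -1208*357 + (-6*13 - 2*(-18)*√13) = -431256 + (-78 + 36*√13) = -431334 + 36*√13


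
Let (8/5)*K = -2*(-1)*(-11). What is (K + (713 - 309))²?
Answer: 2436721/16 ≈ 1.5230e+5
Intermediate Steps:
K = -55/4 (K = 5*(-2*(-1)*(-11))/8 = 5*(2*(-11))/8 = (5/8)*(-22) = -55/4 ≈ -13.750)
(K + (713 - 309))² = (-55/4 + (713 - 309))² = (-55/4 + 404)² = (1561/4)² = 2436721/16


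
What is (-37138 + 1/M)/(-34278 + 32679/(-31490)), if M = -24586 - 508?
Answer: 4891136873295/4514606747251 ≈ 1.0834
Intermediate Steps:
M = -25094
(-37138 + 1/M)/(-34278 + 32679/(-31490)) = (-37138 + 1/(-25094))/(-34278 + 32679/(-31490)) = (-37138 - 1/25094)/(-34278 + 32679*(-1/31490)) = -931940973/(25094*(-34278 - 32679/31490)) = -931940973/(25094*(-1079446899/31490)) = -931940973/25094*(-31490/1079446899) = 4891136873295/4514606747251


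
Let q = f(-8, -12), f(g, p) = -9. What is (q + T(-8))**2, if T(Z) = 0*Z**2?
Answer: 81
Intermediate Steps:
q = -9
T(Z) = 0
(q + T(-8))**2 = (-9 + 0)**2 = (-9)**2 = 81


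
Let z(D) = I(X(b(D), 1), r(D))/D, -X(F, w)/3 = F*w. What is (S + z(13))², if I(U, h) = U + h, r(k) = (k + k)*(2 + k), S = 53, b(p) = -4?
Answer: 1190281/169 ≈ 7043.1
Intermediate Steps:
r(k) = 2*k*(2 + k) (r(k) = (2*k)*(2 + k) = 2*k*(2 + k))
X(F, w) = -3*F*w
z(D) = (12 + 2*D*(2 + D))/D (z(D) = (-3*(-4)*1 + 2*D*(2 + D))/D = (12 + 2*D*(2 + D))/D)
(S + z(13))² = (53 + (4 + 2*13 + 12/13))² = (53 + (4 + 26 + 12*(1/13)))² = (53 + (4 + 26 + 12/13))² = (53 + 402/13)² = (1091/13)² = 1190281/169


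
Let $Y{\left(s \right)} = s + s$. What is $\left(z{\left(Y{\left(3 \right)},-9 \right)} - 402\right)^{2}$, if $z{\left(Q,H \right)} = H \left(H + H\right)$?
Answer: $57600$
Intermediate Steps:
$Y{\left(s \right)} = 2 s$
$z{\left(Q,H \right)} = 2 H^{2}$ ($z{\left(Q,H \right)} = H 2 H = 2 H^{2}$)
$\left(z{\left(Y{\left(3 \right)},-9 \right)} - 402\right)^{2} = \left(2 \left(-9\right)^{2} - 402\right)^{2} = \left(2 \cdot 81 - 402\right)^{2} = \left(162 - 402\right)^{2} = \left(-240\right)^{2} = 57600$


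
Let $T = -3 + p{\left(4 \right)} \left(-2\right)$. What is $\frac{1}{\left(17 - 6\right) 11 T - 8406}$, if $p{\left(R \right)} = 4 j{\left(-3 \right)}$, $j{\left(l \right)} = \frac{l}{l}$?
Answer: $- \frac{1}{9737} \approx -0.0001027$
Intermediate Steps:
$j{\left(l \right)} = 1$
$p{\left(R \right)} = 4$ ($p{\left(R \right)} = 4 \cdot 1 = 4$)
$T = -11$ ($T = -3 + 4 \left(-2\right) = -3 - 8 = -11$)
$\frac{1}{\left(17 - 6\right) 11 T - 8406} = \frac{1}{\left(17 - 6\right) 11 \left(-11\right) - 8406} = \frac{1}{11 \cdot 11 \left(-11\right) - 8406} = \frac{1}{121 \left(-11\right) - 8406} = \frac{1}{-1331 - 8406} = \frac{1}{-9737} = - \frac{1}{9737}$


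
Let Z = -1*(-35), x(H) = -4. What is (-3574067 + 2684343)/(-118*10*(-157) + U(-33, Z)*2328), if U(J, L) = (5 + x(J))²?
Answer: -222431/46897 ≈ -4.7430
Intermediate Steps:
Z = 35
U(J, L) = 1 (U(J, L) = (5 - 4)² = 1² = 1)
(-3574067 + 2684343)/(-118*10*(-157) + U(-33, Z)*2328) = (-3574067 + 2684343)/(-118*10*(-157) + 1*2328) = -889724/(-1180*(-157) + 2328) = -889724/(185260 + 2328) = -889724/187588 = -889724*1/187588 = -222431/46897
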